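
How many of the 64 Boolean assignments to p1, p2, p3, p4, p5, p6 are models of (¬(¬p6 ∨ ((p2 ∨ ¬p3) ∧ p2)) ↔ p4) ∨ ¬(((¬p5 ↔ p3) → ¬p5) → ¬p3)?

Initial set: {T ((¬(¬p6 ∨ ((p2 ∨ ¬p3) ∧ p2)) ↔ p4) ∨ ¬(((¬p5 ↔ p3) → ¬p5) → ¬p3))}.
T ((¬(¬p6 ∨ ((p2 ∨ ¬p3) ∧ p2)) ↔ p4) ∨ ¬(((¬p5 ↔ p3) → ¬p5) → ¬p3)): β-rule — branch into T (¬(¬p6 ∨ ((p2 ∨ ¬p3) ∧ p2)) ↔ p4)  //  T ¬(((¬p5 ↔ p3) → ¬p5) → ¬p3).
  branch 1 (add T (¬(¬p6 ∨ ((p2 ∨ ¬p3) ∧ p2)) ↔ p4)):
    T (¬(¬p6 ∨ ((p2 ∨ ¬p3) ∧ p2)) ↔ p4): β-rule — branch into T ¬(¬p6 ∨ ((p2 ∨ ¬p3) ∧ p2)), T p4  //  F ¬(¬p6 ∨ ((p2 ∨ ¬p3) ∧ p2)), F p4.
      branch 1.1 (add T ¬(¬p6 ∨ ((p2 ∨ ¬p3) ∧ p2)), T p4):
        T ¬(¬p6 ∨ ((p2 ∨ ¬p3) ∧ p2)): α-rule — add F ¬p6, F ((p2 ∨ ¬p3) ∧ p2).
        F ((p2 ∨ ¬p3) ∧ p2): β-rule — branch into F (p2 ∨ ¬p3)  //  F p2.
          branch 1.1.1 (add F (p2 ∨ ¬p3)):
            F (p2 ∨ ¬p3): α-rule — add F p2, F ¬p3.
            ○ open, literals {p2=F, p3=T, p4=T, p6=T}.
          branch 1.1.2 (add F p2):
            ○ open, literals {p2=F, p4=T, p6=T}.
      branch 1.2 (add F ¬(¬p6 ∨ ((p2 ∨ ¬p3) ∧ p2)), F p4):
        F ¬(¬p6 ∨ ((p2 ∨ ¬p3) ∧ p2)): β-rule — branch into T ¬p6  //  T ((p2 ∨ ¬p3) ∧ p2).
          branch 1.2.1 (add T ¬p6):
            ○ open, literals {p4=F, p6=F}.
          branch 1.2.2 (add T ((p2 ∨ ¬p3) ∧ p2)):
            T ((p2 ∨ ¬p3) ∧ p2): α-rule — add T (p2 ∨ ¬p3), T p2.
            T (p2 ∨ ¬p3): β-rule — branch into T p2  //  T ¬p3.
              branch 1.2.2.1 (add T p2):
                ○ open, literals {p2=T, p4=F}.
              branch 1.2.2.2 (add T ¬p3):
                ○ open, literals {p2=T, p3=F, p4=F}.
  branch 2 (add T ¬(((¬p5 ↔ p3) → ¬p5) → ¬p3)):
    T ¬(((¬p5 ↔ p3) → ¬p5) → ¬p3): α-rule — add T ((¬p5 ↔ p3) → ¬p5), F ¬p3.
    T ((¬p5 ↔ p3) → ¬p5): β-rule — branch into F (¬p5 ↔ p3)  //  T ¬p5.
      branch 2.1 (add F (¬p5 ↔ p3)):
        F (¬p5 ↔ p3): β-rule — branch into T ¬p5, F p3  //  F ¬p5, T p3.
          branch 2.1.1 (add T ¬p5, F p3):
            × closes — contains both p3 and ¬p3.
          branch 2.1.2 (add F ¬p5, T p3):
            ○ open, literals {p3=T, p5=T}.
      branch 2.2 (add T ¬p5):
        ○ open, literals {p3=T, p5=F}.
1 branch closed, 7 open.
Each open branch fixes some atoms; the unmentioned ones are free. Counting distinct full assignments: branch {p2=F, p3=T, p4=T, p6=T} (p1, p5) contributes 4 new; branch {p2=F, p4=T, p6=T} (p1, p3, p5) contributes 4 new; branch {p4=F, p6=F} (p1, p2, p3, p5) contributes 16 new; branch {p2=T, p4=F} (p1, p3, p5, p6) contributes 8 new; branch {p2=T, p3=F, p4=F} (p1, p5, p6) contributes 0 new; branch {p3=T, p5=T} (p1, p2, p4, p6) contributes 8 new; branch {p3=T, p5=F} (p1, p2, p4, p6) contributes 8 new. Total: 48.

48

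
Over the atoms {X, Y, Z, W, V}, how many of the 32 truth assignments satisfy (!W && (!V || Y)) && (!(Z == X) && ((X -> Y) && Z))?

Initial set: {((!W && (!V || Y)) && (!(Z == X) && ((X -> Y) && Z)))}.
((!W && (!V || Y)) && (!(Z == X) && ((X -> Y) && Z))): α-rule — add (!W && (!V || Y)), (!(Z == X) && ((X -> Y) && Z)).
(!W && (!V || Y)): α-rule — add !W, (!V || Y).
(!(Z == X) && ((X -> Y) && Z)): α-rule — add !(Z == X), ((X -> Y) && Z).
((X -> Y) && Z): α-rule — add (X -> Y), Z.
(!V || Y): β-rule — branch into !V  //  Y.
  branch 1 (add !V):
    !(Z == X): β-rule — branch into Z, !X  //  !Z, X.
      branch 1.1 (add Z, !X):
        (X -> Y): β-rule — branch into !X  //  Y.
          branch 1.1.1 (add !X):
            ○ open, literals {V=0, W=0, X=0, Z=1}.
          branch 1.1.2 (add Y):
            ○ open, literals {V=0, W=0, X=0, Y=1, Z=1}.
      branch 1.2 (add !Z, X):
        × closes — contains both Z and !Z.
  branch 2 (add Y):
    !(Z == X): β-rule — branch into Z, !X  //  !Z, X.
      branch 2.1 (add Z, !X):
        (X -> Y): β-rule — branch into !X  //  Y.
          branch 2.1.1 (add !X):
            ○ open, literals {W=0, X=0, Y=1, Z=1}.
          branch 2.1.2 (add Y):
            ○ open, literals {W=0, X=0, Y=1, Z=1}.
      branch 2.2 (add !Z, X):
        × closes — contains both Z and !Z.
2 branches closed, 4 open.
Each open branch fixes some atoms; the unmentioned ones are free. Counting distinct full assignments: branch {V=0, W=0, X=0, Z=1} (Y) contributes 2 new; branch {V=0, W=0, X=0, Y=1, Z=1} (none free) contributes 0 new; branch {W=0, X=0, Y=1, Z=1} (V) contributes 1 new; branch {W=0, X=0, Y=1, Z=1} (V) contributes 0 new. Total: 3.

3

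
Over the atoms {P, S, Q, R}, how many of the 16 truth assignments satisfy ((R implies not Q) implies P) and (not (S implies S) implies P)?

10

Initial set: {T (((R implies not Q) implies P) and (not (S implies S) implies P))}.
T (((R implies not Q) implies P) and (not (S implies S) implies P)): α-rule — add T ((R implies not Q) implies P), T (not (S implies S) implies P).
T ((R implies not Q) implies P): β-rule — branch into F (R implies not Q)  //  T P.
  branch 1 (add F (R implies not Q)):
    F (R implies not Q): α-rule — add T R, F not Q.
    T (not (S implies S) implies P): β-rule — branch into F not (S implies S)  //  T P.
      branch 1.1 (add F not (S implies S)):
        F not (S implies S): β-rule — branch into F S  //  T S.
          branch 1.1.1 (add F S):
            ○ open, literals {Q=true, R=true, S=false}.
          branch 1.1.2 (add T S):
            ○ open, literals {Q=true, R=true, S=true}.
      branch 1.2 (add T P):
        ○ open, literals {P=true, Q=true, R=true}.
  branch 2 (add T P):
    T (not (S implies S) implies P): β-rule — branch into F not (S implies S)  //  T P.
      branch 2.1 (add F not (S implies S)):
        F not (S implies S): β-rule — branch into F S  //  T S.
          branch 2.1.1 (add F S):
            ○ open, literals {P=true, S=false}.
          branch 2.1.2 (add T S):
            ○ open, literals {P=true, S=true}.
      branch 2.2 (add T P):
        ○ open, literals {P=true}.
0 branches closed, 6 open.
Each open branch fixes some atoms; the unmentioned ones are free. Counting distinct full assignments: branch {Q=true, R=true, S=false} (P) contributes 2 new; branch {Q=true, R=true, S=true} (P) contributes 2 new; branch {P=true, Q=true, R=true} (S) contributes 0 new; branch {P=true, S=false} (Q, R) contributes 3 new; branch {P=true, S=true} (Q, R) contributes 3 new; branch {P=true} (S, Q, R) contributes 0 new. Total: 10.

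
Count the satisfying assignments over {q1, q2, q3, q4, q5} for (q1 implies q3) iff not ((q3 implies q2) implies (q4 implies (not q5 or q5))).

Initial set: {((q1 implies q3) iff not ((q3 implies q2) implies (q4 implies (not q5 or q5))))}.
((q1 implies q3) iff not ((q3 implies q2) implies (q4 implies (not q5 or q5)))): β-rule — branch into (q1 implies q3), not ((q3 implies q2) implies (q4 implies (not q5 or q5)))  //  not (q1 implies q3), not not ((q3 implies q2) implies (q4 implies (not q5 or q5))).
  branch 1 (add (q1 implies q3), not ((q3 implies q2) implies (q4 implies (not q5 or q5)))):
    not ((q3 implies q2) implies (q4 implies (not q5 or q5))): α-rule — add (q3 implies q2), not (q4 implies (not q5 or q5)).
    not (q4 implies (not q5 or q5)): α-rule — add q4, not (not q5 or q5).
    not (not q5 or q5): α-rule — add not not q5, not q5.
    × closes — contains both q5 and not q5.
  branch 2 (add not (q1 implies q3), not not ((q3 implies q2) implies (q4 implies (not q5 or q5)))):
    not (q1 implies q3): α-rule — add q1, not q3.
    not not ((q3 implies q2) implies (q4 implies (not q5 or q5))): β-rule — branch into not (q3 implies q2)  //  (q4 implies (not q5 or q5)).
      branch 2.1 (add not (q3 implies q2)):
        not (q3 implies q2): α-rule — add q3, not q2.
        × closes — contains both q3 and not q3.
      branch 2.2 (add (q4 implies (not q5 or q5))):
        (q4 implies (not q5 or q5)): β-rule — branch into not q4  //  (not q5 or q5).
          branch 2.2.1 (add not q4):
            ○ open, literals {q1=1, q3=0, q4=0}.
          branch 2.2.2 (add (not q5 or q5)):
            (not q5 or q5): β-rule — branch into not q5  //  q5.
              branch 2.2.2.1 (add not q5):
                ○ open, literals {q1=1, q3=0, q5=0}.
              branch 2.2.2.2 (add q5):
                ○ open, literals {q1=1, q3=0, q5=1}.
2 branches closed, 3 open.
Each open branch fixes some atoms; the unmentioned ones are free. Counting distinct full assignments: branch {q1=1, q3=0, q4=0} (q2, q5) contributes 4 new; branch {q1=1, q3=0, q5=0} (q2, q4) contributes 2 new; branch {q1=1, q3=0, q5=1} (q2, q4) contributes 2 new. Total: 8.

8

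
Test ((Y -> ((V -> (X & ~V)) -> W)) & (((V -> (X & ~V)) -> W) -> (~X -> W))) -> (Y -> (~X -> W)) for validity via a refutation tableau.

Assume the negation and expand:
Initial set: {F (((Y -> ((V -> (X & ~V)) -> W)) & (((V -> (X & ~V)) -> W) -> (~X -> W))) -> (Y -> (~X -> W)))}.
F (((Y -> ((V -> (X & ~V)) -> W)) & (((V -> (X & ~V)) -> W) -> (~X -> W))) -> (Y -> (~X -> W))): α-rule — add T ((Y -> ((V -> (X & ~V)) -> W)) & (((V -> (X & ~V)) -> W) -> (~X -> W))), F (Y -> (~X -> W)).
T ((Y -> ((V -> (X & ~V)) -> W)) & (((V -> (X & ~V)) -> W) -> (~X -> W))): α-rule — add T (Y -> ((V -> (X & ~V)) -> W)), T (((V -> (X & ~V)) -> W) -> (~X -> W)).
F (Y -> (~X -> W)): α-rule — add T Y, F (~X -> W).
F (~X -> W): α-rule — add T ~X, F W.
T (Y -> ((V -> (X & ~V)) -> W)): β-rule — branch into F Y  //  T ((V -> (X & ~V)) -> W).
  branch 1 (add F Y):
    × closes — contains both Y and ~Y.
  branch 2 (add T ((V -> (X & ~V)) -> W)):
    T (((V -> (X & ~V)) -> W) -> (~X -> W)): β-rule — branch into F ((V -> (X & ~V)) -> W)  //  T (~X -> W).
      branch 2.1 (add F ((V -> (X & ~V)) -> W)):
        F ((V -> (X & ~V)) -> W): α-rule — add T (V -> (X & ~V)), F W.
        T ((V -> (X & ~V)) -> W): β-rule — branch into F (V -> (X & ~V))  //  T W.
          branch 2.1.1 (add F (V -> (X & ~V))):
            F (V -> (X & ~V)): α-rule — add T V, F (X & ~V).
            T (V -> (X & ~V)): β-rule — branch into F V  //  T (X & ~V).
              branch 2.1.1.1 (add F V):
                × closes — contains both V and ~V.
              branch 2.1.1.2 (add T (X & ~V)):
                T (X & ~V): α-rule — add T X, T ~V.
                × closes — contains both X and ~X.
          branch 2.1.2 (add T W):
            × closes — contains both W and ~W.
      branch 2.2 (add T (~X -> W)):
        T ((V -> (X & ~V)) -> W): β-rule — branch into F (V -> (X & ~V))  //  T W.
          branch 2.2.1 (add F (V -> (X & ~V))):
            F (V -> (X & ~V)): α-rule — add T V, F (X & ~V).
            T (~X -> W): β-rule — branch into F ~X  //  T W.
              branch 2.2.1.1 (add F ~X):
                × closes — contains both X and ~X.
              branch 2.2.1.2 (add T W):
                × closes — contains both W and ~W.
          branch 2.2.2 (add T W):
            × closes — contains both W and ~W.
All 7 branches close.
Every branch closed, so the negation is unsatisfiable and the formula is valid.

Valid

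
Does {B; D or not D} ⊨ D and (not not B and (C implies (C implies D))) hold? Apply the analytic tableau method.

Initial set: {B; (D or not D); not (D and (not not B and (C implies (C implies D))))}.
(D or not D): β-rule — branch into D  //  not D.
  branch 1 (add D):
    not (D and (not not B and (C implies (C implies D)))): β-rule — branch into not D  //  not (not not B and (C implies (C implies D))).
      branch 1.1 (add not D):
        × closes — contains both D and not D.
      branch 1.2 (add not (not not B and (C implies (C implies D)))):
        not (not not B and (C implies (C implies D))): β-rule — branch into not not not B  //  not (C implies (C implies D)).
          branch 1.2.1 (add not not not B):
            not not not B: drop double negation, giving not B.
            × closes — contains both B and not B.
          branch 1.2.2 (add not (C implies (C implies D))):
            not (C implies (C implies D)): α-rule — add C, not (C implies D).
            not (C implies D): α-rule — add C, not D.
            × closes — contains both D and not D.
  branch 2 (add not D):
    not (D and (not not B and (C implies (C implies D)))): β-rule — branch into not D  //  not (not not B and (C implies (C implies D))).
      branch 2.1 (add not D):
        ○ open, literals {B=true, D=false}.
      branch 2.2 (add not (not not B and (C implies (C implies D)))):
        not (not not B and (C implies (C implies D))): β-rule — branch into not not not B  //  not (C implies (C implies D)).
          branch 2.2.1 (add not not not B):
            not not not B: drop double negation, giving not B.
            × closes — contains both B and not B.
          branch 2.2.2 (add not (C implies (C implies D))):
            not (C implies (C implies D)): α-rule — add C, not (C implies D).
            not (C implies D): α-rule — add C, not D.
            ○ open, literals {B=true, C=true, D=false}.
4 branches closed, 2 open.
An open branch gives a countermodel: B=true, D=false (unmentioned atoms arbitrary); the premises hold there but the conclusion fails.

No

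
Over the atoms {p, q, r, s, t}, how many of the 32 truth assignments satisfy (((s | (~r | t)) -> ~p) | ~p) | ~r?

26

Initial set: {T ((((s | (~r | t)) -> ~p) | ~p) | ~r)}.
T ((((s | (~r | t)) -> ~p) | ~p) | ~r): β-rule — branch into T (((s | (~r | t)) -> ~p) | ~p)  //  T ~r.
  branch 1 (add T (((s | (~r | t)) -> ~p) | ~p)):
    T (((s | (~r | t)) -> ~p) | ~p): β-rule — branch into T ((s | (~r | t)) -> ~p)  //  T ~p.
      branch 1.1 (add T ((s | (~r | t)) -> ~p)):
        T ((s | (~r | t)) -> ~p): β-rule — branch into F (s | (~r | t))  //  T ~p.
          branch 1.1.1 (add F (s | (~r | t))):
            F (s | (~r | t)): α-rule — add F s, F (~r | t).
            F (~r | t): α-rule — add F ~r, F t.
            ○ open, literals {r=T, s=F, t=F}.
          branch 1.1.2 (add T ~p):
            ○ open, literals {p=F}.
      branch 1.2 (add T ~p):
        ○ open, literals {p=F}.
  branch 2 (add T ~r):
    ○ open, literals {r=F}.
0 branches closed, 4 open.
Each open branch fixes some atoms; the unmentioned ones are free. Counting distinct full assignments: branch {r=T, s=F, t=F} (p, q) contributes 4 new; branch {p=F} (q, r, s, t) contributes 14 new; branch {p=F} (q, r, s, t) contributes 0 new; branch {r=F} (p, q, s, t) contributes 8 new. Total: 26.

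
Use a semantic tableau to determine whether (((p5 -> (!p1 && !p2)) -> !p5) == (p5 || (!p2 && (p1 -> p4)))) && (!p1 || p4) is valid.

Not valid

Assume the negation and expand:
Initial set: {!((((p5 -> (!p1 && !p2)) -> !p5) == (p5 || (!p2 && (p1 -> p4)))) && (!p1 || p4))}.
!((((p5 -> (!p1 && !p2)) -> !p5) == (p5 || (!p2 && (p1 -> p4)))) && (!p1 || p4)): β-rule — branch into !(((p5 -> (!p1 && !p2)) -> !p5) == (p5 || (!p2 && (p1 -> p4))))  //  !(!p1 || p4).
  branch 1 (add !(((p5 -> (!p1 && !p2)) -> !p5) == (p5 || (!p2 && (p1 -> p4))))):
    !(((p5 -> (!p1 && !p2)) -> !p5) == (p5 || (!p2 && (p1 -> p4)))): β-rule — branch into ((p5 -> (!p1 && !p2)) -> !p5), !(p5 || (!p2 && (p1 -> p4)))  //  !((p5 -> (!p1 && !p2)) -> !p5), (p5 || (!p2 && (p1 -> p4))).
      branch 1.1 (add ((p5 -> (!p1 && !p2)) -> !p5), !(p5 || (!p2 && (p1 -> p4)))):
        !(p5 || (!p2 && (p1 -> p4))): α-rule — add !p5, !(!p2 && (p1 -> p4)).
        ((p5 -> (!p1 && !p2)) -> !p5): β-rule — branch into !(p5 -> (!p1 && !p2))  //  !p5.
          branch 1.1.1 (add !(p5 -> (!p1 && !p2))):
            !(p5 -> (!p1 && !p2)): α-rule — add p5, !(!p1 && !p2).
            × closes — contains both p5 and !p5.
          branch 1.1.2 (add !p5):
            !(!p2 && (p1 -> p4)): β-rule — branch into !!p2  //  !(p1 -> p4).
              branch 1.1.2.1 (add !!p2):
                ○ open, literals {p2=T, p5=F}.
              branch 1.1.2.2 (add !(p1 -> p4)):
                !(p1 -> p4): α-rule — add p1, !p4.
                ○ open, literals {p1=T, p4=F, p5=F}.
      branch 1.2 (add !((p5 -> (!p1 && !p2)) -> !p5), (p5 || (!p2 && (p1 -> p4)))):
        !((p5 -> (!p1 && !p2)) -> !p5): α-rule — add (p5 -> (!p1 && !p2)), !!p5.
        (p5 || (!p2 && (p1 -> p4))): β-rule — branch into p5  //  (!p2 && (p1 -> p4)).
          branch 1.2.1 (add p5):
            (p5 -> (!p1 && !p2)): β-rule — branch into !p5  //  (!p1 && !p2).
              branch 1.2.1.1 (add !p5):
                × closes — contains both p5 and !p5.
              branch 1.2.1.2 (add (!p1 && !p2)):
                (!p1 && !p2): α-rule — add !p1, !p2.
                ○ open, literals {p1=F, p2=F, p5=T}.
          branch 1.2.2 (add (!p2 && (p1 -> p4))):
            (!p2 && (p1 -> p4)): α-rule — add !p2, (p1 -> p4).
            (p5 -> (!p1 && !p2)): β-rule — branch into !p5  //  (!p1 && !p2).
              branch 1.2.2.1 (add !p5):
                × closes — contains both p5 and !p5.
              branch 1.2.2.2 (add (!p1 && !p2)):
                (!p1 && !p2): α-rule — add !p1, !p2.
                (p1 -> p4): β-rule — branch into !p1  //  p4.
                  branch 1.2.2.2.1 (add !p1):
                    ○ open, literals {p1=F, p2=F, p5=T}.
                  branch 1.2.2.2.2 (add p4):
                    ○ open, literals {p1=F, p2=F, p4=T, p5=T}.
  branch 2 (add !(!p1 || p4)):
    !(!p1 || p4): α-rule — add !!p1, !p4.
    ○ open, literals {p1=T, p4=F}.
3 branches closed, 6 open.
An open branch gives a countermodel: p2=T, p5=F (unmentioned atoms arbitrary); under it the original formula is false.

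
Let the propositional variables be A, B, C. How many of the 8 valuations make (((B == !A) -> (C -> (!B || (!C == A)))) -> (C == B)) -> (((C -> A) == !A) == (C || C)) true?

5

Initial set: {((((B == !A) -> (C -> (!B || (!C == A)))) -> (C == B)) -> (((C -> A) == !A) == (C || C)))}.
((((B == !A) -> (C -> (!B || (!C == A)))) -> (C == B)) -> (((C -> A) == !A) == (C || C))): β-rule — branch into !(((B == !A) -> (C -> (!B || (!C == A)))) -> (C == B))  //  (((C -> A) == !A) == (C || C)).
  branch 1 (add !(((B == !A) -> (C -> (!B || (!C == A)))) -> (C == B))):
    !(((B == !A) -> (C -> (!B || (!C == A)))) -> (C == B)): α-rule — add ((B == !A) -> (C -> (!B || (!C == A)))), !(C == B).
    ((B == !A) -> (C -> (!B || (!C == A)))): β-rule — branch into !(B == !A)  //  (C -> (!B || (!C == A))).
      branch 1.1 (add !(B == !A)):
        !(C == B): β-rule — branch into C, !B  //  !C, B.
          branch 1.1.1 (add C, !B):
            !(B == !A): β-rule — branch into B, !!A  //  !B, !A.
              branch 1.1.1.1 (add B, !!A):
                × closes — contains both B and !B.
              branch 1.1.1.2 (add !B, !A):
                ○ open, literals {A=0, B=0, C=1}.
          branch 1.1.2 (add !C, B):
            !(B == !A): β-rule — branch into B, !!A  //  !B, !A.
              branch 1.1.2.1 (add B, !!A):
                ○ open, literals {A=1, B=1, C=0}.
              branch 1.1.2.2 (add !B, !A):
                × closes — contains both B and !B.
      branch 1.2 (add (C -> (!B || (!C == A)))):
        !(C == B): β-rule — branch into C, !B  //  !C, B.
          branch 1.2.1 (add C, !B):
            (C -> (!B || (!C == A))): β-rule — branch into !C  //  (!B || (!C == A)).
              branch 1.2.1.1 (add !C):
                × closes — contains both C and !C.
              branch 1.2.1.2 (add (!B || (!C == A))):
                (!B || (!C == A)): β-rule — branch into !B  //  (!C == A).
                  branch 1.2.1.2.1 (add !B):
                    ○ open, literals {B=0, C=1}.
                  branch 1.2.1.2.2 (add (!C == A)):
                    (!C == A): β-rule — branch into !C, A  //  !!C, !A.
                      branch 1.2.1.2.2.1 (add !C, A):
                        × closes — contains both C and !C.
                      branch 1.2.1.2.2.2 (add !!C, !A):
                        ○ open, literals {A=0, B=0, C=1}.
          branch 1.2.2 (add !C, B):
            (C -> (!B || (!C == A))): β-rule — branch into !C  //  (!B || (!C == A)).
              branch 1.2.2.1 (add !C):
                ○ open, literals {B=1, C=0}.
              branch 1.2.2.2 (add (!B || (!C == A))):
                (!B || (!C == A)): β-rule — branch into !B  //  (!C == A).
                  branch 1.2.2.2.1 (add !B):
                    × closes — contains both B and !B.
                  branch 1.2.2.2.2 (add (!C == A)):
                    (!C == A): β-rule — branch into !C, A  //  !!C, !A.
                      branch 1.2.2.2.2.1 (add !C, A):
                        ○ open, literals {A=1, B=1, C=0}.
                      branch 1.2.2.2.2.2 (add !!C, !A):
                        × closes — contains both C and !C.
  branch 2 (add (((C -> A) == !A) == (C || C))):
    (((C -> A) == !A) == (C || C)): β-rule — branch into ((C -> A) == !A), (C || C)  //  !((C -> A) == !A), !(C || C).
      branch 2.1 (add ((C -> A) == !A), (C || C)):
        ((C -> A) == !A): β-rule — branch into (C -> A), !A  //  !(C -> A), !!A.
          branch 2.1.1 (add (C -> A), !A):
            (C || C): β-rule — branch into C  //  C.
              branch 2.1.1.1 (add C):
                (C -> A): β-rule — branch into !C  //  A.
                  branch 2.1.1.1.1 (add !C):
                    × closes — contains both C and !C.
                  branch 2.1.1.1.2 (add A):
                    × closes — contains both A and !A.
              branch 2.1.1.2 (add C):
                (C -> A): β-rule — branch into !C  //  A.
                  branch 2.1.1.2.1 (add !C):
                    × closes — contains both C and !C.
                  branch 2.1.1.2.2 (add A):
                    × closes — contains both A and !A.
          branch 2.1.2 (add !(C -> A), !!A):
            !(C -> A): α-rule — add C, !A.
            × closes — contains both A and !A.
      branch 2.2 (add !((C -> A) == !A), !(C || C)):
        !(C || C): α-rule — add !C, !C.
        !((C -> A) == !A): β-rule — branch into (C -> A), !!A  //  !(C -> A), !A.
          branch 2.2.1 (add (C -> A), !!A):
            (C -> A): β-rule — branch into !C  //  A.
              branch 2.2.1.1 (add !C):
                ○ open, literals {A=1, C=0}.
              branch 2.2.1.2 (add A):
                ○ open, literals {A=1, C=0}.
          branch 2.2.2 (add !(C -> A), !A):
            !(C -> A): α-rule — add C, !A.
            × closes — contains both C and !C.
12 branches closed, 8 open.
Each open branch fixes some atoms; the unmentioned ones are free. Counting distinct full assignments: branch {A=0, B=0, C=1} (none free) contributes 1 new; branch {A=1, B=1, C=0} (none free) contributes 1 new; branch {B=0, C=1} (A) contributes 1 new; branch {A=0, B=0, C=1} (none free) contributes 0 new; branch {B=1, C=0} (A) contributes 1 new; branch {A=1, B=1, C=0} (none free) contributes 0 new; branch {A=1, C=0} (B) contributes 1 new; branch {A=1, C=0} (B) contributes 0 new. Total: 5.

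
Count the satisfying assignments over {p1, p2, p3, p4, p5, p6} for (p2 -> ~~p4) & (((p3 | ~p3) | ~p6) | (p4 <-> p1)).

48

Initial set: {((p2 -> ~~p4) & (((p3 | ~p3) | ~p6) | (p4 <-> p1)))}.
((p2 -> ~~p4) & (((p3 | ~p3) | ~p6) | (p4 <-> p1))): α-rule — add (p2 -> ~~p4), (((p3 | ~p3) | ~p6) | (p4 <-> p1)).
(p2 -> ~~p4): β-rule — branch into ~p2  //  ~~p4.
  branch 1 (add ~p2):
    (((p3 | ~p3) | ~p6) | (p4 <-> p1)): β-rule — branch into ((p3 | ~p3) | ~p6)  //  (p4 <-> p1).
      branch 1.1 (add ((p3 | ~p3) | ~p6)):
        ((p3 | ~p3) | ~p6): β-rule — branch into (p3 | ~p3)  //  ~p6.
          branch 1.1.1 (add (p3 | ~p3)):
            (p3 | ~p3): β-rule — branch into p3  //  ~p3.
              branch 1.1.1.1 (add p3):
                ○ open, literals {p2=0, p3=1}.
              branch 1.1.1.2 (add ~p3):
                ○ open, literals {p2=0, p3=0}.
          branch 1.1.2 (add ~p6):
            ○ open, literals {p2=0, p6=0}.
      branch 1.2 (add (p4 <-> p1)):
        (p4 <-> p1): β-rule — branch into p4, p1  //  ~p4, ~p1.
          branch 1.2.1 (add p4, p1):
            ○ open, literals {p1=1, p2=0, p4=1}.
          branch 1.2.2 (add ~p4, ~p1):
            ○ open, literals {p1=0, p2=0, p4=0}.
  branch 2 (add ~~p4):
    ~~p4: drop double negation, giving p4.
    (((p3 | ~p3) | ~p6) | (p4 <-> p1)): β-rule — branch into ((p3 | ~p3) | ~p6)  //  (p4 <-> p1).
      branch 2.1 (add ((p3 | ~p3) | ~p6)):
        ((p3 | ~p3) | ~p6): β-rule — branch into (p3 | ~p3)  //  ~p6.
          branch 2.1.1 (add (p3 | ~p3)):
            (p3 | ~p3): β-rule — branch into p3  //  ~p3.
              branch 2.1.1.1 (add p3):
                ○ open, literals {p3=1, p4=1}.
              branch 2.1.1.2 (add ~p3):
                ○ open, literals {p3=0, p4=1}.
          branch 2.1.2 (add ~p6):
            ○ open, literals {p4=1, p6=0}.
      branch 2.2 (add (p4 <-> p1)):
        (p4 <-> p1): β-rule — branch into p4, p1  //  ~p4, ~p1.
          branch 2.2.1 (add p4, p1):
            ○ open, literals {p1=1, p4=1}.
          branch 2.2.2 (add ~p4, ~p1):
            × closes — contains both p4 and ~p4.
1 branch closed, 9 open.
Each open branch fixes some atoms; the unmentioned ones are free. Counting distinct full assignments: branch {p2=0, p3=1} (p1, p4, p5, p6) contributes 16 new; branch {p2=0, p3=0} (p1, p4, p5, p6) contributes 16 new; branch {p2=0, p6=0} (p1, p3, p4, p5) contributes 0 new; branch {p1=1, p2=0, p4=1} (p3, p5, p6) contributes 0 new; branch {p1=0, p2=0, p4=0} (p3, p5, p6) contributes 0 new; branch {p3=1, p4=1} (p1, p2, p5, p6) contributes 8 new; branch {p3=0, p4=1} (p1, p2, p5, p6) contributes 8 new; branch {p4=1, p6=0} (p1, p2, p3, p5) contributes 0 new; branch {p1=1, p4=1} (p2, p3, p5, p6) contributes 0 new. Total: 48.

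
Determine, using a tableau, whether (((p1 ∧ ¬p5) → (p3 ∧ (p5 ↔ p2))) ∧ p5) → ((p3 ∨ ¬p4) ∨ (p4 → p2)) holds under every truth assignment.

Assume the negation and expand:
Initial set: {¬((((p1 ∧ ¬p5) → (p3 ∧ (p5 ↔ p2))) ∧ p5) → ((p3 ∨ ¬p4) ∨ (p4 → p2)))}.
¬((((p1 ∧ ¬p5) → (p3 ∧ (p5 ↔ p2))) ∧ p5) → ((p3 ∨ ¬p4) ∨ (p4 → p2))): α-rule — add (((p1 ∧ ¬p5) → (p3 ∧ (p5 ↔ p2))) ∧ p5), ¬((p3 ∨ ¬p4) ∨ (p4 → p2)).
(((p1 ∧ ¬p5) → (p3 ∧ (p5 ↔ p2))) ∧ p5): α-rule — add ((p1 ∧ ¬p5) → (p3 ∧ (p5 ↔ p2))), p5.
¬((p3 ∨ ¬p4) ∨ (p4 → p2)): α-rule — add ¬(p3 ∨ ¬p4), ¬(p4 → p2).
¬(p3 ∨ ¬p4): α-rule — add ¬p3, ¬¬p4.
¬(p4 → p2): α-rule — add p4, ¬p2.
((p1 ∧ ¬p5) → (p3 ∧ (p5 ↔ p2))): β-rule — branch into ¬(p1 ∧ ¬p5)  //  (p3 ∧ (p5 ↔ p2)).
  branch 1 (add ¬(p1 ∧ ¬p5)):
    ¬(p1 ∧ ¬p5): β-rule — branch into ¬p1  //  ¬¬p5.
      branch 1.1 (add ¬p1):
        ○ open, literals {p1=0, p2=0, p3=0, p4=1, p5=1}.
      branch 1.2 (add ¬¬p5):
        ○ open, literals {p2=0, p3=0, p4=1, p5=1}.
  branch 2 (add (p3 ∧ (p5 ↔ p2))):
    (p3 ∧ (p5 ↔ p2)): α-rule — add p3, (p5 ↔ p2).
    × closes — contains both p3 and ¬p3.
1 branch closed, 2 open.
An open branch gives a countermodel: p1=0, p2=0, p3=0, p4=1, p5=1 (unmentioned atoms arbitrary); under it the original formula is false.

Not valid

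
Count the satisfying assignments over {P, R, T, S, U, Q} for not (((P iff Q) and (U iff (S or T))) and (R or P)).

52

Initial set: {T not (((P iff Q) and (U iff (S or T))) and (R or P))}.
T not (((P iff Q) and (U iff (S or T))) and (R or P)): β-rule — branch into F ((P iff Q) and (U iff (S or T)))  //  F (R or P).
  branch 1 (add F ((P iff Q) and (U iff (S or T)))):
    F ((P iff Q) and (U iff (S or T))): β-rule — branch into F (P iff Q)  //  F (U iff (S or T)).
      branch 1.1 (add F (P iff Q)):
        F (P iff Q): β-rule — branch into T P, F Q  //  F P, T Q.
          branch 1.1.1 (add T P, F Q):
            ○ open, literals {P=true, Q=false}.
          branch 1.1.2 (add F P, T Q):
            ○ open, literals {P=false, Q=true}.
      branch 1.2 (add F (U iff (S or T))):
        F (U iff (S or T)): β-rule — branch into T U, F (S or T)  //  F U, T (S or T).
          branch 1.2.1 (add T U, F (S or T)):
            F (S or T): α-rule — add F S, F T.
            ○ open, literals {S=false, T=false, U=true}.
          branch 1.2.2 (add F U, T (S or T)):
            T (S or T): β-rule — branch into T S  //  T T.
              branch 1.2.2.1 (add T S):
                ○ open, literals {S=true, U=false}.
              branch 1.2.2.2 (add T T):
                ○ open, literals {T=true, U=false}.
  branch 2 (add F (R or P)):
    F (R or P): α-rule — add F R, F P.
    ○ open, literals {P=false, R=false}.
0 branches closed, 6 open.
Each open branch fixes some atoms; the unmentioned ones are free. Counting distinct full assignments: branch {P=true, Q=false} (R, T, S, U) contributes 16 new; branch {P=false, Q=true} (R, T, S, U) contributes 16 new; branch {S=false, T=false, U=true} (P, R, Q) contributes 4 new; branch {S=true, U=false} (P, R, T, Q) contributes 8 new; branch {T=true, U=false} (P, R, S, Q) contributes 4 new; branch {P=false, R=false} (T, S, U, Q) contributes 4 new. Total: 52.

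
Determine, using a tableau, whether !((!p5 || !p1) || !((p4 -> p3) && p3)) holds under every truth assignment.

Not valid

Assume the negation and expand:
Initial set: {!!((!p5 || !p1) || !((p4 -> p3) && p3))}.
!!((!p5 || !p1) || !((p4 -> p3) && p3)): β-rule — branch into (!p5 || !p1)  //  !((p4 -> p3) && p3).
  branch 1 (add (!p5 || !p1)):
    (!p5 || !p1): β-rule — branch into !p5  //  !p1.
      branch 1.1 (add !p5):
        ○ open, literals {p5=0}.
      branch 1.2 (add !p1):
        ○ open, literals {p1=0}.
  branch 2 (add !((p4 -> p3) && p3)):
    !((p4 -> p3) && p3): β-rule — branch into !(p4 -> p3)  //  !p3.
      branch 2.1 (add !(p4 -> p3)):
        !(p4 -> p3): α-rule — add p4, !p3.
        ○ open, literals {p3=0, p4=1}.
      branch 2.2 (add !p3):
        ○ open, literals {p3=0}.
0 branches closed, 4 open.
An open branch gives a countermodel: p5=0 (unmentioned atoms arbitrary); under it the original formula is false.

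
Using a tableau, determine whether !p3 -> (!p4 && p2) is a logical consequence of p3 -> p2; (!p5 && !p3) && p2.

No

Initial set: {(p3 -> p2); ((!p5 && !p3) && p2); !(!p3 -> (!p4 && p2))}.
((!p5 && !p3) && p2): α-rule — add (!p5 && !p3), p2.
!(!p3 -> (!p4 && p2)): α-rule — add !p3, !(!p4 && p2).
(!p5 && !p3): α-rule — add !p5, !p3.
(p3 -> p2): β-rule — branch into !p3  //  p2.
  branch 1 (add !p3):
    !(!p4 && p2): β-rule — branch into !!p4  //  !p2.
      branch 1.1 (add !!p4):
        ○ open, literals {p2=T, p3=F, p4=T, p5=F}.
      branch 1.2 (add !p2):
        × closes — contains both p2 and !p2.
  branch 2 (add p2):
    !(!p4 && p2): β-rule — branch into !!p4  //  !p2.
      branch 2.1 (add !!p4):
        ○ open, literals {p2=T, p3=F, p4=T, p5=F}.
      branch 2.2 (add !p2):
        × closes — contains both p2 and !p2.
2 branches closed, 2 open.
An open branch gives a countermodel: p2=T, p3=F, p4=T, p5=F (unmentioned atoms arbitrary); the premises hold there but the conclusion fails.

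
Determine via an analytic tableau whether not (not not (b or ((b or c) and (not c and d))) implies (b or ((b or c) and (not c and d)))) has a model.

Unsatisfiable

Initial set: {not (not not (b or ((b or c) and (not c and d))) implies (b or ((b or c) and (not c and d))))}.
not (not not (b or ((b or c) and (not c and d))) implies (b or ((b or c) and (not c and d)))): α-rule — add not not (b or ((b or c) and (not c and d))), not (b or ((b or c) and (not c and d))).
not not (b or ((b or c) and (not c and d))): drop double negation, giving (b or ((b or c) and (not c and d))).
not (b or ((b or c) and (not c and d))): α-rule — add not b, not ((b or c) and (not c and d)).
(b or ((b or c) and (not c and d))): β-rule — branch into b  //  ((b or c) and (not c and d)).
  branch 1 (add b):
    × closes — contains both b and not b.
  branch 2 (add ((b or c) and (not c and d))):
    ((b or c) and (not c and d)): α-rule — add (b or c), (not c and d).
    (not c and d): α-rule — add not c, d.
    not ((b or c) and (not c and d)): β-rule — branch into not (b or c)  //  not (not c and d).
      branch 2.1 (add not (b or c)):
        not (b or c): α-rule — add not b, not c.
        (b or c): β-rule — branch into b  //  c.
          branch 2.1.1 (add b):
            × closes — contains both b and not b.
          branch 2.1.2 (add c):
            × closes — contains both c and not c.
      branch 2.2 (add not (not c and d)):
        (b or c): β-rule — branch into b  //  c.
          branch 2.2.1 (add b):
            × closes — contains both b and not b.
          branch 2.2.2 (add c):
            × closes — contains both c and not c.
All 5 branches close.
Every branch closed; the formula is unsatisfiable.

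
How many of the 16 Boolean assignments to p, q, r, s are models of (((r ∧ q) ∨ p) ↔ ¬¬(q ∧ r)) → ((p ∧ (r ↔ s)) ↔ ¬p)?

Initial set: {T ((((r ∧ q) ∨ p) ↔ ¬¬(q ∧ r)) → ((p ∧ (r ↔ s)) ↔ ¬p))}.
T ((((r ∧ q) ∨ p) ↔ ¬¬(q ∧ r)) → ((p ∧ (r ↔ s)) ↔ ¬p)): β-rule — branch into F (((r ∧ q) ∨ p) ↔ ¬¬(q ∧ r))  //  T ((p ∧ (r ↔ s)) ↔ ¬p).
  branch 1 (add F (((r ∧ q) ∨ p) ↔ ¬¬(q ∧ r))):
    F (((r ∧ q) ∨ p) ↔ ¬¬(q ∧ r)): β-rule — branch into T ((r ∧ q) ∨ p), F ¬¬(q ∧ r)  //  F ((r ∧ q) ∨ p), T ¬¬(q ∧ r).
      branch 1.1 (add T ((r ∧ q) ∨ p), F ¬¬(q ∧ r)):
        F ¬¬(q ∧ r): drop double negation, giving F (q ∧ r).
        T ((r ∧ q) ∨ p): β-rule — branch into T (r ∧ q)  //  T p.
          branch 1.1.1 (add T (r ∧ q)):
            T (r ∧ q): α-rule — add T r, T q.
            F (q ∧ r): β-rule — branch into F q  //  F r.
              branch 1.1.1.1 (add F q):
                × closes — contains both q and ¬q.
              branch 1.1.1.2 (add F r):
                × closes — contains both r and ¬r.
          branch 1.1.2 (add T p):
            F (q ∧ r): β-rule — branch into F q  //  F r.
              branch 1.1.2.1 (add F q):
                ○ open, literals {p=T, q=F}.
              branch 1.1.2.2 (add F r):
                ○ open, literals {p=T, r=F}.
      branch 1.2 (add F ((r ∧ q) ∨ p), T ¬¬(q ∧ r)):
        F ((r ∧ q) ∨ p): α-rule — add F (r ∧ q), F p.
        T ¬¬(q ∧ r): drop double negation, giving T (q ∧ r).
        T (q ∧ r): α-rule — add T q, T r.
        F (r ∧ q): β-rule — branch into F r  //  F q.
          branch 1.2.1 (add F r):
            × closes — contains both r and ¬r.
          branch 1.2.2 (add F q):
            × closes — contains both q and ¬q.
  branch 2 (add T ((p ∧ (r ↔ s)) ↔ ¬p)):
    T ((p ∧ (r ↔ s)) ↔ ¬p): β-rule — branch into T (p ∧ (r ↔ s)), T ¬p  //  F (p ∧ (r ↔ s)), F ¬p.
      branch 2.1 (add T (p ∧ (r ↔ s)), T ¬p):
        T (p ∧ (r ↔ s)): α-rule — add T p, T (r ↔ s).
        × closes — contains both p and ¬p.
      branch 2.2 (add F (p ∧ (r ↔ s)), F ¬p):
        F (p ∧ (r ↔ s)): β-rule — branch into F p  //  F (r ↔ s).
          branch 2.2.1 (add F p):
            × closes — contains both p and ¬p.
          branch 2.2.2 (add F (r ↔ s)):
            F (r ↔ s): β-rule — branch into T r, F s  //  F r, T s.
              branch 2.2.2.1 (add T r, F s):
                ○ open, literals {p=T, r=T, s=F}.
              branch 2.2.2.2 (add F r, T s):
                ○ open, literals {p=T, r=F, s=T}.
6 branches closed, 4 open.
Each open branch fixes some atoms; the unmentioned ones are free. Counting distinct full assignments: branch {p=T, q=F} (r, s) contributes 4 new; branch {p=T, r=F} (q, s) contributes 2 new; branch {p=T, r=T, s=F} (q) contributes 1 new; branch {p=T, r=F, s=T} (q) contributes 0 new. Total: 7.

7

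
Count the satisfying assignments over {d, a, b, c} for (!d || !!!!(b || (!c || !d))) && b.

Initial set: {((!d || !!!!(b || (!c || !d))) && b)}.
((!d || !!!!(b || (!c || !d))) && b): α-rule — add (!d || !!!!(b || (!c || !d))), b.
(!d || !!!!(b || (!c || !d))): β-rule — branch into !d  //  !!!!(b || (!c || !d)).
  branch 1 (add !d):
    ○ open, literals {b=T, d=F}.
  branch 2 (add !!!!(b || (!c || !d))):
    !!!!(b || (!c || !d)): drop double negation, giving !!(b || (!c || !d)).
    !!(b || (!c || !d)): drop double negation, giving (b || (!c || !d)).
    (b || (!c || !d)): β-rule — branch into b  //  (!c || !d).
      branch 2.1 (add b):
        ○ open, literals {b=T}.
      branch 2.2 (add (!c || !d)):
        (!c || !d): β-rule — branch into !c  //  !d.
          branch 2.2.1 (add !c):
            ○ open, literals {b=T, c=F}.
          branch 2.2.2 (add !d):
            ○ open, literals {b=T, d=F}.
0 branches closed, 4 open.
Each open branch fixes some atoms; the unmentioned ones are free. Counting distinct full assignments: branch {b=T, d=F} (a, c) contributes 4 new; branch {b=T} (d, a, c) contributes 4 new; branch {b=T, c=F} (d, a) contributes 0 new; branch {b=T, d=F} (a, c) contributes 0 new. Total: 8.

8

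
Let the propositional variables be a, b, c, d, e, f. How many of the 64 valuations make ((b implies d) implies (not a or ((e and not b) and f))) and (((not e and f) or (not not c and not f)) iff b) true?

Initial set: {(((b implies d) implies (not a or ((e and not b) and f))) and (((not e and f) or (not not c and not f)) iff b))}.
(((b implies d) implies (not a or ((e and not b) and f))) and (((not e and f) or (not not c and not f)) iff b)): α-rule — add ((b implies d) implies (not a or ((e and not b) and f))), (((not e and f) or (not not c and not f)) iff b).
((b implies d) implies (not a or ((e and not b) and f))): β-rule — branch into not (b implies d)  //  (not a or ((e and not b) and f)).
  branch 1 (add not (b implies d)):
    not (b implies d): α-rule — add b, not d.
    (((not e and f) or (not not c and not f)) iff b): β-rule — branch into ((not e and f) or (not not c and not f)), b  //  not ((not e and f) or (not not c and not f)), not b.
      branch 1.1 (add ((not e and f) or (not not c and not f)), b):
        ((not e and f) or (not not c and not f)): β-rule — branch into (not e and f)  //  (not not c and not f).
          branch 1.1.1 (add (not e and f)):
            (not e and f): α-rule — add not e, f.
            ○ open, literals {b=T, d=F, e=F, f=T}.
          branch 1.1.2 (add (not not c and not f)):
            (not not c and not f): α-rule — add not not c, not f.
            not not c: drop double negation, giving c.
            ○ open, literals {b=T, c=T, d=F, f=F}.
      branch 1.2 (add not ((not e and f) or (not not c and not f)), not b):
        × closes — contains both b and not b.
  branch 2 (add (not a or ((e and not b) and f))):
    (((not e and f) or (not not c and not f)) iff b): β-rule — branch into ((not e and f) or (not not c and not f)), b  //  not ((not e and f) or (not not c and not f)), not b.
      branch 2.1 (add ((not e and f) or (not not c and not f)), b):
        (not a or ((e and not b) and f)): β-rule — branch into not a  //  ((e and not b) and f).
          branch 2.1.1 (add not a):
            ((not e and f) or (not not c and not f)): β-rule — branch into (not e and f)  //  (not not c and not f).
              branch 2.1.1.1 (add (not e and f)):
                (not e and f): α-rule — add not e, f.
                ○ open, literals {a=F, b=T, e=F, f=T}.
              branch 2.1.1.2 (add (not not c and not f)):
                (not not c and not f): α-rule — add not not c, not f.
                not not c: drop double negation, giving c.
                ○ open, literals {a=F, b=T, c=T, f=F}.
          branch 2.1.2 (add ((e and not b) and f)):
            ((e and not b) and f): α-rule — add (e and not b), f.
            (e and not b): α-rule — add e, not b.
            × closes — contains both b and not b.
      branch 2.2 (add not ((not e and f) or (not not c and not f)), not b):
        not ((not e and f) or (not not c and not f)): α-rule — add not (not e and f), not (not not c and not f).
        (not a or ((e and not b) and f)): β-rule — branch into not a  //  ((e and not b) and f).
          branch 2.2.1 (add not a):
            not (not e and f): β-rule — branch into not not e  //  not f.
              branch 2.2.1.1 (add not not e):
                not (not not c and not f): β-rule — branch into not not not c  //  not not f.
                  branch 2.2.1.1.1 (add not not not c):
                    not not not c: drop double negation, giving not c.
                    ○ open, literals {a=F, b=F, c=F, e=T}.
                  branch 2.2.1.1.2 (add not not f):
                    ○ open, literals {a=F, b=F, e=T, f=T}.
              branch 2.2.1.2 (add not f):
                not (not not c and not f): β-rule — branch into not not not c  //  not not f.
                  branch 2.2.1.2.1 (add not not not c):
                    not not not c: drop double negation, giving not c.
                    ○ open, literals {a=F, b=F, c=F, f=F}.
                  branch 2.2.1.2.2 (add not not f):
                    × closes — contains both f and not f.
          branch 2.2.2 (add ((e and not b) and f)):
            ((e and not b) and f): α-rule — add (e and not b), f.
            (e and not b): α-rule — add e, not b.
            not (not e and f): β-rule — branch into not not e  //  not f.
              branch 2.2.2.1 (add not not e):
                not (not not c and not f): β-rule — branch into not not not c  //  not not f.
                  branch 2.2.2.1.1 (add not not not c):
                    not not not c: drop double negation, giving not c.
                    ○ open, literals {b=F, c=F, e=T, f=T}.
                  branch 2.2.2.1.2 (add not not f):
                    ○ open, literals {b=F, e=T, f=T}.
              branch 2.2.2.2 (add not f):
                × closes — contains both f and not f.
4 branches closed, 9 open.
Each open branch fixes some atoms; the unmentioned ones are free. Counting distinct full assignments: branch {b=T, d=F, e=F, f=T} (a, c) contributes 4 new; branch {b=T, c=T, d=F, f=F} (a, e) contributes 4 new; branch {a=F, b=T, e=F, f=T} (c, d) contributes 2 new; branch {a=F, b=T, c=T, f=F} (d, e) contributes 2 new; branch {a=F, b=F, c=F, e=T} (d, f) contributes 4 new; branch {a=F, b=F, e=T, f=T} (c, d) contributes 2 new; branch {a=F, b=F, c=F, f=F} (d, e) contributes 2 new; branch {b=F, c=F, e=T, f=T} (a, d) contributes 2 new; branch {b=F, e=T, f=T} (a, c, d) contributes 2 new. Total: 24.

24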